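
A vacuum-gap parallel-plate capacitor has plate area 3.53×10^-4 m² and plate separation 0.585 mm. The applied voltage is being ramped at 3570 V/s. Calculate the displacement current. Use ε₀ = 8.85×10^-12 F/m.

C = ε₀A/d = (8.85×10^-12)(3.53×10^-4)/(5.85×10^-4) = 5.340×10^-12 F.
I_d = C dV/dt = (5.340×10^-12)(3570) = 1.91×10^-8 A.

1.91×10^-8 A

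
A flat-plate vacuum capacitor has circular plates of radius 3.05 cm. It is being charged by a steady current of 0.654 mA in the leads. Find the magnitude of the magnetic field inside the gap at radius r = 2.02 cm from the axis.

2.84×10^-9 T

No conduction current crosses the gap, so I_d there equals the 6.54×10^-4 A in the leads.
∮B·dl = μ₀ I_d,enc with I_d,enc = I_d r²/R² = 2.869×10^-4 A; so B = μ₀ I_d,enc/(2πr) = 2.84×10^-9 T.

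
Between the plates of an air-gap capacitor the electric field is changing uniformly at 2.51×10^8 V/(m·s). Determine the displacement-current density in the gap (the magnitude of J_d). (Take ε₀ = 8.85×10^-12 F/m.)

The displacement-current density is ε₀ ∂E/∂t = (8.85×10^-12)(2.51×10^8) = 2.22×10^-3 A/m².

2.22×10^-3 A/m²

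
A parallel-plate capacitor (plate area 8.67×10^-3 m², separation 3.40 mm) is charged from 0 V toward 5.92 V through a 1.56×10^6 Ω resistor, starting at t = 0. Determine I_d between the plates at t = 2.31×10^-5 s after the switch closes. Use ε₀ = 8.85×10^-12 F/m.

1.97×10^-6 A

C = ε₀A/d = (8.85×10^-12)(8.67×10^-3)/(3.40×10^-3) = 2.257×10^-11 F and τ = RC = 3.521×10^-5 s. I_d in the gap equals the RC charging current.
I_d(t) = (V₀/R) e^(−t/τ) = 3.795×10^-6 · e^(−0.6561) = 1.97×10^-6 A.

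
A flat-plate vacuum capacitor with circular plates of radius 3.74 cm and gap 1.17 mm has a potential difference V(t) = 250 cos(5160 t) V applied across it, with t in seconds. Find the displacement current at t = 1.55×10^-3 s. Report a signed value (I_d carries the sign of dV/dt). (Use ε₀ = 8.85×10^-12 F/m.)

-4.24×10^-5 A

C = ε₀A/d = (8.85×10^-12)(4.394×10^-3)/(1.17×10^-3) = 3.324×10^-11 F. dV/dt = V₀ω·−sin(ωt); at ωt = 7.998 rad this factor is -0.9896.
I_d = C dV/dt = (3.324×10^-11)(250)(5160)(-0.9896) = -4.24×10^-5 A.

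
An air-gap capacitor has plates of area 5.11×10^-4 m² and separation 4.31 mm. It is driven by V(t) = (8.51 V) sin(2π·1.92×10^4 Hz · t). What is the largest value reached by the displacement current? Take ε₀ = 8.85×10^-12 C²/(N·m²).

1.08×10^-6 A

The displacement current equals the conduction current C dV/dt, which peaks at C V₀ ω.
With C = ε₀A/d = (8.85×10^-12)(5.11×10^-4)/(4.31×10^-3) = 1.049×10^-12 F and ω = 2πf = 1.206×10^5 rad/s, I_d,max = (1.049×10^-12)(8.51)(1.206×10^5) = 1.08×10^-6 A.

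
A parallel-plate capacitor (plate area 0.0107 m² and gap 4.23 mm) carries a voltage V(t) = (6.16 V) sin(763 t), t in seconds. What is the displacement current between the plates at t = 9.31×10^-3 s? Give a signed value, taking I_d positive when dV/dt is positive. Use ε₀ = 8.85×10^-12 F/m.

7.18×10^-8 A

dV/dt = (6.16)(763)·cos(7.10353) = 3205 V/s.
I_d = C dV/dt with C = ε₀A/d = (8.85×10^-12)(0.0107)/(4.23×10^-3) = 2.239×10^-11 F, so I_d = (2.239×10^-11)(3205) = 7.18×10^-8 A.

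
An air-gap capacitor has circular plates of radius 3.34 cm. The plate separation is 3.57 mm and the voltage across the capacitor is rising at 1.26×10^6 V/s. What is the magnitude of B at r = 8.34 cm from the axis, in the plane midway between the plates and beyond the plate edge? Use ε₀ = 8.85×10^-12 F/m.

I_d = C dV/dt with C = ε₀πR²/d = 8.689×10^-12 F, so I_d = (8.689×10^-12)(1.26×10^6) = 1.095×10^-5 A.
For r ≥ R the full I_d is enclosed: B = μ₀ I_d/(2πr) = (4π×10^-7)(1.095×10^-5)/(2π·0.0834) = 2.63×10^-11 T.

2.63×10^-11 T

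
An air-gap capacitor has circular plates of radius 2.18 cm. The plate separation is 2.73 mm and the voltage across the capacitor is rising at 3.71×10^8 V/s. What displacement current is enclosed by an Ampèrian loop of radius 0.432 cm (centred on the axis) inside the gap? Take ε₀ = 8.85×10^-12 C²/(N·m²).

7.05×10^-5 A

dE/dt = (dV/dt)/d = 1.359×10^11 V/(m·s); I_d = ε₀(πR²)(dE/dt) = (8.85×10^-12)(1.493×10^-3)(1.359×10^11) = 1.796×10^-3 A.
Through an area πr² the displacement current is I_d·(πr²/πR²) = I_d (r/R)² = 7.05×10^-5 A.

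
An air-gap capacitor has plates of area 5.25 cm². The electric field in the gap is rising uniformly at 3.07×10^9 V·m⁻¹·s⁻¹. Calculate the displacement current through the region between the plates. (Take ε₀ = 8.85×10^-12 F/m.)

The displacement current is ε₀ times dΦ_E/dt = ε₀ A dE/dt = (8.85×10^-12)(5.25×10^-4)(3.07×10^9) = 1.43×10^-5 A.

1.43×10^-5 A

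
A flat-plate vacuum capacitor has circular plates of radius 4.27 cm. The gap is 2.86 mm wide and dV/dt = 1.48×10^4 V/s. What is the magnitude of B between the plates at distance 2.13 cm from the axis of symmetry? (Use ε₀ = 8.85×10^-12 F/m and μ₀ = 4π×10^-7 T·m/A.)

6.13×10^-13 T

I_d = C dV/dt with C = ε₀πR²/d = 1.772×10^-11 F, so I_d = (1.772×10^-11)(1.48×10^4) = 2.623×10^-7 A.
∮B·dl = μ₀ I_d,enc with I_d,enc = I_d r²/R² = 6.527×10^-8 A; so B = μ₀ I_d,enc/(2πr) = 6.13×10^-13 T.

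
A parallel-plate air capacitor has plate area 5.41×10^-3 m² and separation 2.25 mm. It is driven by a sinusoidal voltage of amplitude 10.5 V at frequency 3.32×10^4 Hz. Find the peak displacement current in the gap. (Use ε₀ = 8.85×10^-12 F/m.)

4.66×10^-5 A

C = ε₀A/d = (8.85×10^-12)(5.41×10^-3)/(2.25×10^-3) = 2.128×10^-11 F; ω = 2πf = 2.086×10^5 rad/s.
I_d = C dV/dt, so |I_d|_max = C V₀ ω = (2.128×10^-11)(10.5)(2.086×10^5) = 4.66×10^-5 A.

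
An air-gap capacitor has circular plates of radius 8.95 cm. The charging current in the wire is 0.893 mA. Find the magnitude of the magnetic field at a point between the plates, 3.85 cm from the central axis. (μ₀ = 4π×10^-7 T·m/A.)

No conduction current crosses the gap, so I_d there equals the 8.93×10^-4 A in the leads.
∮B·dl = μ₀ I_d,enc with I_d,enc = I_d r²/R² = 1.652×10^-4 A; so B = μ₀ I_d,enc/(2πr) = 8.58×10^-10 T.

8.58×10^-10 T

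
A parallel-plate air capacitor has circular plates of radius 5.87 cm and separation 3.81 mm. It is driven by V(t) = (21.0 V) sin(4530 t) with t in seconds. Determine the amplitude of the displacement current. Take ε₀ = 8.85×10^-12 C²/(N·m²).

2.39×10^-6 A

The displacement current equals the conduction current C dV/dt, which peaks at C V₀ ω.
With C = ε₀A/d = (8.85×10^-12)(0.01082)/(3.81×10^-3) = 2.513×10^-11 F and ω = 4530 rad/s, I_d,max = (2.513×10^-11)(21.0)(4530) = 2.39×10^-6 A.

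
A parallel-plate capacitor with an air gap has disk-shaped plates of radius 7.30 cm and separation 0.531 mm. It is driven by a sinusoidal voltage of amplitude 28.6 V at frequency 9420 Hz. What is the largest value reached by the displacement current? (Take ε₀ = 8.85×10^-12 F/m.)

(dE/dt)_max = V₀ω/d = 3.188×10^9 V/(m·s); ω = 2πf = 5.919×10^4 rad/s.
I_d,max = ε₀ A (dE/dt)_max = (8.85×10^-12)(0.01674)(3.188×10^9) = 4.72×10^-4 A.

4.72×10^-4 A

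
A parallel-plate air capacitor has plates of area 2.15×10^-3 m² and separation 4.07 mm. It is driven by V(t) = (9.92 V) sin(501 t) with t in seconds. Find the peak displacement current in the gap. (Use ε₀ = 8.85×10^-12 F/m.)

2.32×10^-8 A

C = ε₀A/d = (8.85×10^-12)(2.15×10^-3)/(4.07×10^-3) = 4.675×10^-12 F; ω = 501 rad/s.
I_d = C dV/dt, so |I_d|_max = C V₀ ω = (4.675×10^-12)(9.92)(501) = 2.32×10^-8 A.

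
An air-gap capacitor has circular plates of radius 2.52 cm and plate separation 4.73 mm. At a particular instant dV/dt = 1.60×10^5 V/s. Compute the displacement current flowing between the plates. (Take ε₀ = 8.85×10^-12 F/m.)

5.97×10^-7 A

The field between the plates is E = V/d, so dE/dt = (1.60×10^5)/(4.73×10^-3 m) = 3.383×10^7 V/(m·s).
I_d = ε₀ A (dE/dt) = (8.85×10^-12)(1.995×10^-3)(3.383×10^7) = 5.97×10^-7 A.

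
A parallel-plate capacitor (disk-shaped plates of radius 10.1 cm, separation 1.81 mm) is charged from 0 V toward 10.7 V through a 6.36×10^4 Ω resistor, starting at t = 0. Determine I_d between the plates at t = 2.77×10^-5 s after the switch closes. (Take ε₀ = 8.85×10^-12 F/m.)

1.04×10^-5 A

C = ε₀A/d = (8.85×10^-12)(0.03205)/(1.81×10^-3) = 1.567×10^-10 F, so τ = RC = 9.966×10^-6 s.
The conduction current is I(t) = (V₀/R) e^(−t/τ), and the displacement current between the plates equals it.
t/τ = 2.779; I_d = (10.7/6.36×10^4) · e^(−2.779) = (1.682×10^-4)(0.06210) = 1.04×10^-5 A.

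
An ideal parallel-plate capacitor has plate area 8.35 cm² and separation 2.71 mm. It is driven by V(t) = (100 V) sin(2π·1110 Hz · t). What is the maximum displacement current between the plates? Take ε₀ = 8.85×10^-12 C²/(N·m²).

The displacement current equals the conduction current C dV/dt, which peaks at C V₀ ω.
With C = ε₀A/d = (8.85×10^-12)(8.35×10^-4)/(2.71×10^-3) = 2.727×10^-12 F and ω = 2πf = 6974 rad/s, I_d,max = (2.727×10^-12)(100)(6974) = 1.90×10^-6 A.

1.90×10^-6 A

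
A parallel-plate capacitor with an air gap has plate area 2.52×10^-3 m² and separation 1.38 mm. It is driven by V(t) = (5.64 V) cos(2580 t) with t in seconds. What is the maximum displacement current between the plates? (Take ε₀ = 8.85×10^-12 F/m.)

2.35×10^-7 A

C = ε₀A/d = (8.85×10^-12)(2.52×10^-3)/(1.38×10^-3) = 1.616×10^-11 F; ω = 2580 rad/s.
I_d = C dV/dt, so |I_d|_max = C V₀ ω = (1.616×10^-11)(5.64)(2580) = 2.35×10^-7 A.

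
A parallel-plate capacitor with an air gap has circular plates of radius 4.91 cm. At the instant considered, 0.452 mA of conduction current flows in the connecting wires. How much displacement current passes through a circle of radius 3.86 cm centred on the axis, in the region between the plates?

2.79×10^-4 A

No conduction current crosses the gap, so I_d there equals the 4.52×10^-4 A in the leads.
Through an area πr² the displacement current is I_d·(πr²/πR²) = I_d (r/R)² = 2.79×10^-4 A.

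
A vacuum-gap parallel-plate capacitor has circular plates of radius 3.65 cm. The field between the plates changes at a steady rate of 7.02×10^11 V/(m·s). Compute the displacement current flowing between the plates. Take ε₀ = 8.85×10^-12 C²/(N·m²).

0.0260 A

With a uniform field, Φ_E = EA, so I_d = ε₀ A dE/dt = 0.0260 A.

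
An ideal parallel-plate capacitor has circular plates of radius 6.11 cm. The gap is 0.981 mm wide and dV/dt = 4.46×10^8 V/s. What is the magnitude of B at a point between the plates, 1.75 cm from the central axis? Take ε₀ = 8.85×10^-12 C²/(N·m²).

4.42×10^-8 T

I_d = C dV/dt with C = ε₀πR²/d = 1.058×10^-10 F, so I_d = (1.058×10^-10)(4.46×10^8) = 0.04719 A.
∮B·dl = μ₀ I_d,enc with I_d,enc = I_d r²/R² = 3.871×10^-3 A; so B = μ₀ I_d,enc/(2πr) = 4.42×10^-8 T.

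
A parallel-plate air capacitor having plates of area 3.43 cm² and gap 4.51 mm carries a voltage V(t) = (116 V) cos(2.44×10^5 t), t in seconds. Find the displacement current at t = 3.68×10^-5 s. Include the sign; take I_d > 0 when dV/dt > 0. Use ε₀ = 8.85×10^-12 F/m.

-8.21×10^-6 A

dE/dt = (V₀ω/d)·−sin(ωt) with ωt = 8.9792 rad: (116)(2.44×10^5)(-0.4310)/(4.51×10^-3) = -2.705×10^9 V/(m·s).
I_d = ε₀ A dE/dt = (8.85×10^-12)(3.43×10^-4)(-2.705×10^9) = -8.21×10^-6 A.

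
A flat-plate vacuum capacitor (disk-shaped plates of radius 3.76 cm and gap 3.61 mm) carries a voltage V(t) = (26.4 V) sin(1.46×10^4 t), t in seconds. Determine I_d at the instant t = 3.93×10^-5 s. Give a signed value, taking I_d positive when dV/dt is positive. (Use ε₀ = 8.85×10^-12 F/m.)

dE/dt = (V₀ω/d)·cos(ωt) with ωt = 0.57378 rad: (26.4)(1.46×10^4)(0.8399)/(3.61×10^-3) = 8.968×10^7 V/(m·s).
I_d = ε₀ A dE/dt = (8.85×10^-12)(4.441×10^-3)(8.968×10^7) = 3.52×10^-6 A.

3.52×10^-6 A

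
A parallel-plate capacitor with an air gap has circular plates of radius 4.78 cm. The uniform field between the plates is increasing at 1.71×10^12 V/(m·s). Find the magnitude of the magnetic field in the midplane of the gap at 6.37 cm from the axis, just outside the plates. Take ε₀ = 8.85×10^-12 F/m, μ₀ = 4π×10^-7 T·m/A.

3.41×10^-7 T

Total displacement current: I_d = ε₀(πR²)(dE/dt) = (8.85×10^-12)(7.178×10^-3)(1.71×10^12) = 0.1086 A.
Outside the plates the loop encloses all of I_d, so B·2πr = μ₀ I_d and B = 3.41×10^-7 T.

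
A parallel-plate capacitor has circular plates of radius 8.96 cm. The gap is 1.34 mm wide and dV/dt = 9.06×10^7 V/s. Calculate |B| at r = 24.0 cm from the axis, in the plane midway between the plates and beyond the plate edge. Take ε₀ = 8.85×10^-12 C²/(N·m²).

1.26×10^-8 T

dE/dt = (dV/dt)/d = 6.761×10^10 V/(m·s); I_d = ε₀(πR²)(dE/dt) = (8.85×10^-12)(0.02522)(6.761×10^10) = 0.01509 A.
With r > R the enclosed displacement current is the full I_d; B = μ₀ I_d / (2πr) = 1.26×10^-8 T.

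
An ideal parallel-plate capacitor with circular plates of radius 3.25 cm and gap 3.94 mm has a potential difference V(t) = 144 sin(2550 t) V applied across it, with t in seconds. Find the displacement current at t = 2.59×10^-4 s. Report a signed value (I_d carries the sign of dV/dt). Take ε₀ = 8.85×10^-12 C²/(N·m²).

2.16×10^-6 A

dV/dt = (144)(2550)·cos(0.66045) = 2.900×10^5 V/s.
I_d = C dV/dt with C = ε₀A/d = (8.85×10^-12)(3.318×10^-3)/(3.94×10^-3) = 7.453×10^-12 F, so I_d = (7.453×10^-12)(2.900×10^5) = 2.16×10^-6 A.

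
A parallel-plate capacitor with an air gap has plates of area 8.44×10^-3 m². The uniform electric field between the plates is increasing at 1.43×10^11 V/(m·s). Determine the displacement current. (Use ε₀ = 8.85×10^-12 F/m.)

0.0107 A

With a uniform field, Φ_E = EA, so I_d = ε₀ A dE/dt = 0.0107 A.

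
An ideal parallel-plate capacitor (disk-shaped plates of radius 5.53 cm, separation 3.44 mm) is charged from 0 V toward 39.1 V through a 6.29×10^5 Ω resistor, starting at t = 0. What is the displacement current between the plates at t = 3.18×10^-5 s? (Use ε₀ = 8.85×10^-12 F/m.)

8.04×10^-6 A

C = ε₀A/d = (8.85×10^-12)(9.607×10^-3)/(3.44×10^-3) = 2.472×10^-11 F and τ = RC = 1.555×10^-5 s. I_d in the gap equals the RC charging current.
I_d(t) = (V₀/R) e^(−t/τ) = 6.216×10^-5 · e^(−2.045) = 8.04×10^-6 A.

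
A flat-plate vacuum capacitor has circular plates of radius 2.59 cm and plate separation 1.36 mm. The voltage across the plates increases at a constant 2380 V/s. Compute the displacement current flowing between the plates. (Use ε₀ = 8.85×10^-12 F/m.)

C = ε₀A/d = (8.85×10^-12)(2.107×10^-3)/(1.36×10^-3) = 1.371×10^-11 F.
I_d = C dV/dt = (1.371×10^-11)(2380) = 3.26×10^-8 A.

3.26×10^-8 A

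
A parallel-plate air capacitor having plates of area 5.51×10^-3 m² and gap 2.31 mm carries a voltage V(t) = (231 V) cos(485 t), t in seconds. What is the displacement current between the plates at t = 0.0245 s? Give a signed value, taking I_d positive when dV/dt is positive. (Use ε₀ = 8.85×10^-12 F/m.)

dE/dt = (V₀ω/d)·−sin(ωt) with ωt = 11.8825 rad: (231)(485)(0.6318)/(2.31×10^-3) = 3.064×10^7 V/(m·s).
I_d = ε₀ A dE/dt = (8.85×10^-12)(5.51×10^-3)(3.064×10^7) = 1.49×10^-6 A.

1.49×10^-6 A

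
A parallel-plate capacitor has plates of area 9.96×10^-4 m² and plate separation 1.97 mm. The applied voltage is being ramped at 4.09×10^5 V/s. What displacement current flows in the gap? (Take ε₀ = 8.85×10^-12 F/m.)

1.83×10^-6 A

E = V/d so dE/dt = (dV/dt)/d = 2.076×10^8 V/(m·s), and I_d = ε₀ A dE/dt = (8.85×10^-12)(9.96×10^-4)(2.076×10^8) = 1.83×10^-6 A.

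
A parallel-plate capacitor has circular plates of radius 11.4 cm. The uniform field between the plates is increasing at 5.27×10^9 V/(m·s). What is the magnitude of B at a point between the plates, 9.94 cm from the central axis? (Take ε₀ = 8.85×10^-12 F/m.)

2.91×10^-9 T

Through the whole plate area (πR² = 0.04083 m²), I_d = ε₀ πR² dE/dt = 1.904×10^-3 A.
An Ampèrian loop of radius r encloses a fraction (r/R)² of I_d. Then B·2πr = μ₀ I_d (r/R)², giving B = μ₀ I_d r/(2πR²) = 2.91×10^-9 T.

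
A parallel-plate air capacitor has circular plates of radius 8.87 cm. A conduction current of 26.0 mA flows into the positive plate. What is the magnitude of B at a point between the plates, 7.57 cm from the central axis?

No conduction current crosses the gap, so I_d there equals the 0.0260 A in the leads.
∮B·dl = μ₀ I_d,enc with I_d,enc = I_d r²/R² = 0.01894 A; so B = μ₀ I_d,enc/(2πr) = 5.00×10^-8 T.

5.00×10^-8 T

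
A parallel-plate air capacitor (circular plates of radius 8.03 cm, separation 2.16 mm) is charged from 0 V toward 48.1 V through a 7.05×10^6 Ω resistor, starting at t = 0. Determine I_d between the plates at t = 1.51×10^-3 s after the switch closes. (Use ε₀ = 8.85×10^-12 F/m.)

5.17×10^-7 A

C = ε₀A/d = (8.85×10^-12)(0.02026)/(2.16×10^-3) = 8.301×10^-11 F and τ = RC = 5.852×10^-4 s. I_d in the gap equals the RC charging current.
I_d(t) = (V₀/R) e^(−t/τ) = 6.823×10^-6 · e^(−2.580) = 5.17×10^-7 A.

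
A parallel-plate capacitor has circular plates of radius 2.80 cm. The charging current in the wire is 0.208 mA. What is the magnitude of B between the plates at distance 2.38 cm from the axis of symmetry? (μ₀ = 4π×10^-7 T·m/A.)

By continuity the displacement current in the gap matches the conduction current: I_d = 2.08×10^-4 A.
For r < R the Ampère–Maxwell law gives B(2πr) = μ₀ I_d (r²/R²), so B = μ₀ I_d r/(2πR²) = (4π×10^-7)(2.08×10^-4)(0.0238)/(2π·0.0280²) = 1.26×10^-9 T.

1.26×10^-9 T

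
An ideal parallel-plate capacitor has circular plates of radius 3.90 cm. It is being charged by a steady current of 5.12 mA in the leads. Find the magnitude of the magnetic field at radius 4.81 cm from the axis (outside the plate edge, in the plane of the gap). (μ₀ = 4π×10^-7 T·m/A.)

Between the plates the displacement current equals the wire current: I_d = 5.12 mA = 5.12×10^-3 A.
Outside the plates the loop encloses all of I_d, so B·2πr = μ₀ I_d and B = 2.13×10^-8 T.

2.13×10^-8 T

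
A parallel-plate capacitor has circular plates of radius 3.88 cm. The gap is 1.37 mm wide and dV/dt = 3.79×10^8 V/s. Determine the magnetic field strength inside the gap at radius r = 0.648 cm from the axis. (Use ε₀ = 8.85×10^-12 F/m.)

With E = V/d, dE/dt = 2.766×10^11 V/(m·s) and πR² = 4.729×10^-3 m², giving I_d = ε₀ πR² dE/dt = 0.01158 A.
An Ampèrian loop of radius r encloses a fraction (r/R)² of I_d. Then B·2πr = μ₀ I_d (r/R)², giving B = μ₀ I_d r/(2πR²) = 9.97×10^-9 T.

9.97×10^-9 T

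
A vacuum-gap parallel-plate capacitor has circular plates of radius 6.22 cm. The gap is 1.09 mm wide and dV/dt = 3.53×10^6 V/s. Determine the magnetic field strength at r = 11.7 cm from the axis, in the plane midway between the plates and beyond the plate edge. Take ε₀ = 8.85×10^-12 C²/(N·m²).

dE/dt = (dV/dt)/d = 3.239×10^9 V/(m·s); I_d = ε₀(πR²)(dE/dt) = (8.85×10^-12)(0.01215)(3.239×10^9) = 3.483×10^-4 A.
With r > R the enclosed displacement current is the full I_d; B = μ₀ I_d / (2πr) = 5.95×10^-10 T.

5.95×10^-10 T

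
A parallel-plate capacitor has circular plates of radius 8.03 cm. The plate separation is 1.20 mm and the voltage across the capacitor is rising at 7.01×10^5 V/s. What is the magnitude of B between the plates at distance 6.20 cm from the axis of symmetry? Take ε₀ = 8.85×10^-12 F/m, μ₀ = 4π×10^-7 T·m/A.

2.01×10^-10 T

dE/dt = (dV/dt)/d = 5.842×10^8 V/(m·s); I_d = ε₀(πR²)(dE/dt) = (8.85×10^-12)(0.02026)(5.842×10^8) = 1.047×10^-4 A.
An Ampèrian loop of radius r encloses a fraction (r/R)² of I_d. Then B·2πr = μ₀ I_d (r/R)², giving B = μ₀ I_d r/(2πR²) = 2.01×10^-10 T.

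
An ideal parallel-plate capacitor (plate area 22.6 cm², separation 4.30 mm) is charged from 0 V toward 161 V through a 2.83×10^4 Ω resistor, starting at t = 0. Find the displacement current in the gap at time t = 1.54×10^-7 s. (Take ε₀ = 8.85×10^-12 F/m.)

With C = ε₀A/d = (8.85×10^-12)(2.26×10^-3)/(4.30×10^-3) = 4.651×10^-12 F, the time constant is τ = RC = 1.316×10^-7 s, so t/τ = 1.170 and e^(−t/τ) = 0.3104.
I_d = I_cond = (V₀/R) e^(−t/τ) = (5.689×10^-3)(0.3104) = 1.77×10^-3 A.

1.77×10^-3 A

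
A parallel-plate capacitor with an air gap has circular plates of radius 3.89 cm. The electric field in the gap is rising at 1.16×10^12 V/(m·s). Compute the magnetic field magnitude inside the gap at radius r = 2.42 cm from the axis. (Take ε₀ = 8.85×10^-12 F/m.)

Total displacement current: I_d = ε₀(πR²)(dE/dt) = (8.85×10^-12)(4.754×10^-3)(1.16×10^12) = 0.04880 A.
∮B·dl = μ₀ I_d,enc with I_d,enc = I_d r²/R² = 0.01889 A; so B = μ₀ I_d,enc/(2πr) = 1.56×10^-7 T.

1.56×10^-7 T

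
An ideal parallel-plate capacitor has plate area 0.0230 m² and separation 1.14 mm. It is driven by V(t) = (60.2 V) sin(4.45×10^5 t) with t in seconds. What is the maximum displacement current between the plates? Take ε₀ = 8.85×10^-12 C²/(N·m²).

4.78×10^-3 A

The displacement current equals the conduction current C dV/dt, which peaks at C V₀ ω.
With C = ε₀A/d = (8.85×10^-12)(0.0230)/(1.14×10^-3) = 1.786×10^-10 F and ω = 4.45×10^5 rad/s, I_d,max = (1.786×10^-10)(60.2)(4.45×10^5) = 4.78×10^-3 A.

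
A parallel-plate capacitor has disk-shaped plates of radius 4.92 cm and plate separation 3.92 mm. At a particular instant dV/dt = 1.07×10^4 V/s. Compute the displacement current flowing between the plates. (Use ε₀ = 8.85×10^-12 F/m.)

1.84×10^-7 A

E = V/d so dE/dt = (dV/dt)/d = 2.730×10^6 V/(m·s), and I_d = ε₀ A dE/dt = (8.85×10^-12)(7.605×10^-3)(2.730×10^6) = 1.84×10^-7 A.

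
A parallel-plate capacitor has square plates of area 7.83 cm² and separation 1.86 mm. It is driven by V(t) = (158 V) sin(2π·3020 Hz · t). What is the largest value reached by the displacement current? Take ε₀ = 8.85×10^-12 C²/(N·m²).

1.12×10^-5 A

C = ε₀A/d = (8.85×10^-12)(7.83×10^-4)/(1.86×10^-3) = 3.726×10^-12 F; ω = 2πf = 1.898×10^4 rad/s.
I_d = C dV/dt, so |I_d|_max = C V₀ ω = (3.726×10^-12)(158)(1.898×10^4) = 1.12×10^-5 A.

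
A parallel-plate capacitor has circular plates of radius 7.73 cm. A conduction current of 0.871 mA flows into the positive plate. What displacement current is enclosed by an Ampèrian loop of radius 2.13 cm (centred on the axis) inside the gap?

No conduction current crosses the gap, so I_d there equals the 8.71×10^-4 A in the leads.
Through an area πr² the displacement current is I_d·(πr²/πR²) = I_d (r/R)² = 6.61×10^-5 A.

6.61×10^-5 A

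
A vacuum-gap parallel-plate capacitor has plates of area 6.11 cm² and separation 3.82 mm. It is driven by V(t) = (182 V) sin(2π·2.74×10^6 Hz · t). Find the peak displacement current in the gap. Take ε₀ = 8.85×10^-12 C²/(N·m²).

4.44×10^-3 A

C = ε₀A/d = (8.85×10^-12)(6.11×10^-4)/(3.82×10^-3) = 1.416×10^-12 F; ω = 2πf = 1.722×10^7 rad/s.
I_d = C dV/dt, so |I_d|_max = C V₀ ω = (1.416×10^-12)(182)(1.722×10^7) = 4.44×10^-3 A.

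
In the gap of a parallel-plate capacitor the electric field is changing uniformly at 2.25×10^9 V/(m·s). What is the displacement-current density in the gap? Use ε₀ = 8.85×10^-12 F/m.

0.0199 A/m²

J_d = ε₀ dE/dt = (8.85×10^-12)(2.25×10^9) = 0.0199 A/m².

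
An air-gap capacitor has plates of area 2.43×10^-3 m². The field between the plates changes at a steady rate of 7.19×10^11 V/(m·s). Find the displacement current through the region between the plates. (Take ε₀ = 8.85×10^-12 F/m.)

I_d = ε₀ A (dE/dt) = (8.85×10^-12)(2.43×10^-3 m²)(7.19×10^11) = 0.0155 A.

0.0155 A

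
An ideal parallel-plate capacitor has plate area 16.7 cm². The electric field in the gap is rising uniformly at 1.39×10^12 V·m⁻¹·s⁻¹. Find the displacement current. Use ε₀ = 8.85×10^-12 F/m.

With a uniform field, Φ_E = EA, so I_d = ε₀ A dE/dt = 0.0205 A.

0.0205 A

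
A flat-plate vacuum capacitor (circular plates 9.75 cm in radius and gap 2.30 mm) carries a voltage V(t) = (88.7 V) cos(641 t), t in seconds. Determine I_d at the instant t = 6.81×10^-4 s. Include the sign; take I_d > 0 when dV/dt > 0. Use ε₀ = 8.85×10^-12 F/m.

C = ε₀A/d = (8.85×10^-12)(0.02986)/(2.30×10^-3) = 1.149×10^-10 F. dV/dt = V₀ω·−sin(ωt); at ωt = 0.436521 rad this factor is -0.4228.
I_d = C dV/dt = (1.149×10^-10)(88.7)(641)(-0.4228) = -2.76×10^-6 A.

-2.76×10^-6 A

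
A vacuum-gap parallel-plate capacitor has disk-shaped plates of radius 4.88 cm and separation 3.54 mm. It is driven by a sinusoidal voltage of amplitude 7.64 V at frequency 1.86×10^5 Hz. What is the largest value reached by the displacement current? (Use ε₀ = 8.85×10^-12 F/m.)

1.67×10^-4 A

The displacement current equals the conduction current C dV/dt, which peaks at C V₀ ω.
With C = ε₀A/d = (8.85×10^-12)(7.482×10^-3)/(3.54×10^-3) = 1.870×10^-11 F and ω = 2πf = 1.169×10^6 rad/s, I_d,max = (1.870×10^-11)(7.64)(1.169×10^6) = 1.67×10^-4 A.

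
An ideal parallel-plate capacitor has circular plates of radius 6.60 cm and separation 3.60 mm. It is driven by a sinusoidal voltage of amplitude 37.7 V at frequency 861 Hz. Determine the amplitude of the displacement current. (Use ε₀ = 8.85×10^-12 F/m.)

The displacement current equals the conduction current C dV/dt, which peaks at C V₀ ω.
With C = ε₀A/d = (8.85×10^-12)(0.01368)/(3.60×10^-3) = 3.363×10^-11 F and ω = 2πf = 5410 rad/s, I_d,max = (3.363×10^-11)(37.7)(5410) = 6.86×10^-6 A.

6.86×10^-6 A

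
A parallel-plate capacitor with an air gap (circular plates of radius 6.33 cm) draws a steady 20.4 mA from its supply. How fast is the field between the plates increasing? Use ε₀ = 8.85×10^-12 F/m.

1.83×10^11 V/(m·s)

The displacement current between the plates equals the conduction current, I_d = 20.4 mA.
Since I_d = ε₀ A dE/dt, dE/dt = I_d/(ε₀A) = (0.0204)/((8.85×10^-12)(0.01259)) = 1.83×10^11 V/(m·s).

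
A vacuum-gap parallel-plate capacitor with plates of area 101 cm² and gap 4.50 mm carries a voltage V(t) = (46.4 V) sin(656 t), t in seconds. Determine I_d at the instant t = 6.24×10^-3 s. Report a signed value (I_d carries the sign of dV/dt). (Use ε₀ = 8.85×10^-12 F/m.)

-3.51×10^-7 A

dV/dt = (46.4)(656)·cos(4.09344) = -1.766×10^4 V/s.
I_d = C dV/dt with C = ε₀A/d = (8.85×10^-12)(0.0101)/(4.50×10^-3) = 1.986×10^-11 F, so I_d = (1.986×10^-11)(-1.766×10^4) = -3.51×10^-7 A.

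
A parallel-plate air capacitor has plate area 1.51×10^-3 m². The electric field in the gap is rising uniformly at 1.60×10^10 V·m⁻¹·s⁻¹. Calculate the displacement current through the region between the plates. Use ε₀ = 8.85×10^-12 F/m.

With a uniform field, Φ_E = EA, so I_d = ε₀ A dE/dt = 2.14×10^-4 A.

2.14×10^-4 A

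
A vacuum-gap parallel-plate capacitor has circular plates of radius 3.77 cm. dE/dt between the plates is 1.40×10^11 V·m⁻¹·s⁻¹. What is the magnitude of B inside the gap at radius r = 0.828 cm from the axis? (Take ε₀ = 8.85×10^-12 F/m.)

6.45×10^-9 T

Through the whole plate area (πR² = 4.465×10^-3 m²), I_d = ε₀ πR² dE/dt = 5.532×10^-3 A.
For r < R the Ampère–Maxwell law gives B(2πr) = μ₀ I_d (r²/R²), so B = μ₀ I_d r/(2πR²) = (4π×10^-7)(5.532×10^-3)(8.28×10^-3)/(2π·0.0377²) = 6.45×10^-9 T.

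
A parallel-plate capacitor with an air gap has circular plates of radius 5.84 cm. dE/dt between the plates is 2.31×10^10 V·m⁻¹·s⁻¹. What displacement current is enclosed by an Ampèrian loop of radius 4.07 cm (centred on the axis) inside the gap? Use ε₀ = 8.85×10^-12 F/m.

1.06×10^-3 A

Total displacement current: I_d = ε₀(πR²)(dE/dt) = (8.85×10^-12)(0.01071)(2.31×10^10) = 2.189×10^-3 A.
Since J_d is uniform, the enclosed fraction is (r/R)² = 0.4857, giving I_d,enc = 1.06×10^-3 A.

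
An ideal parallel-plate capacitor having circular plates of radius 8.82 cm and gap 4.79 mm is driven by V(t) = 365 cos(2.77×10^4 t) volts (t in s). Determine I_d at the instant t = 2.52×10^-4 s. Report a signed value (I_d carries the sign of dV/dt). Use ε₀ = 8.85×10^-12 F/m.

dE/dt = (V₀ω/d)·−sin(ωt) with ωt = 6.9804 rad: (365)(2.77×10^4)(-0.6421)/(4.79×10^-3) = -1.355×10^9 V/(m·s).
I_d = ε₀ A dE/dt = (8.85×10^-12)(0.02444)(-1.355×10^9) = -2.93×10^-4 A.

-2.93×10^-4 A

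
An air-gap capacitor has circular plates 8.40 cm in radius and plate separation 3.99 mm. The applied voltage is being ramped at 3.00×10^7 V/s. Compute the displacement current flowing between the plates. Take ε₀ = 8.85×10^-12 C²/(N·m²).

1.48×10^-3 A

C = ε₀A/d = (8.85×10^-12)(0.02217)/(3.99×10^-3) = 4.917×10^-11 F.
I_d = C dV/dt = (4.917×10^-11)(3.00×10^7) = 1.48×10^-3 A.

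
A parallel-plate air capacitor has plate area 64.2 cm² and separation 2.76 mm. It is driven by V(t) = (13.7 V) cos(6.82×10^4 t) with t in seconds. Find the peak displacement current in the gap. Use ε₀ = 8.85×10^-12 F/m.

C = ε₀A/d = (8.85×10^-12)(6.42×10^-3)/(2.76×10^-3) = 2.059×10^-11 F; ω = 6.82×10^4 rad/s.
I_d = C dV/dt, so |I_d|_max = C V₀ ω = (2.059×10^-11)(13.7)(6.82×10^4) = 1.92×10^-5 A.

1.92×10^-5 A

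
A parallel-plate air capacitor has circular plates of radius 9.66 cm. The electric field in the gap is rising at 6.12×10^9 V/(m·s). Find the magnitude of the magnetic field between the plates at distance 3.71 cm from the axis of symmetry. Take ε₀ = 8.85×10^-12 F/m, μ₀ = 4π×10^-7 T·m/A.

1.26×10^-9 T

I_d = ε₀ dΦ_E/dt = ε₀ πR² (dE/dt) = (8.85×10^-12)(0.02932)(6.12×10^9) = 1.588×10^-3 A through the full plate area.
∮B·dl = μ₀ I_d,enc with I_d,enc = I_d r²/R² = 2.342×10^-4 A; so B = μ₀ I_d,enc/(2πr) = 1.26×10^-9 T.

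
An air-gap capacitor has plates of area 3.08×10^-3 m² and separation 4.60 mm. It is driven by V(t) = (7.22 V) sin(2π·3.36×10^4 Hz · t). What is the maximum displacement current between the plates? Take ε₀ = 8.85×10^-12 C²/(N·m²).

C = ε₀A/d = (8.85×10^-12)(3.08×10^-3)/(4.60×10^-3) = 5.926×10^-12 F; ω = 2πf = 2.111×10^5 rad/s.
I_d = C dV/dt, so |I_d|_max = C V₀ ω = (5.926×10^-12)(7.22)(2.111×10^5) = 9.03×10^-6 A.

9.03×10^-6 A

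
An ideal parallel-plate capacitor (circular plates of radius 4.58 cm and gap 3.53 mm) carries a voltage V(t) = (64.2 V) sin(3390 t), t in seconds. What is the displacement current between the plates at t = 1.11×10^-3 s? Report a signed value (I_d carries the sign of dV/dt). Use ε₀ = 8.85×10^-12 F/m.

dV/dt = (64.2)(3390)·cos(3.7629) = -1.770×10^5 V/s.
I_d = C dV/dt with C = ε₀A/d = (8.85×10^-12)(6.590×10^-3)/(3.53×10^-3) = 1.652×10^-11 F, so I_d = (1.652×10^-11)(-1.770×10^5) = -2.92×10^-6 A.

-2.92×10^-6 A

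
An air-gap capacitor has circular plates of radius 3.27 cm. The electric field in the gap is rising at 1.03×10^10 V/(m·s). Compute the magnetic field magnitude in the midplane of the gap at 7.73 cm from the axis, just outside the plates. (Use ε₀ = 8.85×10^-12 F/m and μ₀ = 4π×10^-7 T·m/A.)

7.92×10^-10 T

Total displacement current: I_d = ε₀(πR²)(dE/dt) = (8.85×10^-12)(3.359×10^-3)(1.03×10^10) = 3.062×10^-4 A.
For r ≥ R the full I_d is enclosed: B = μ₀ I_d/(2πr) = (4π×10^-7)(3.062×10^-4)/(2π·0.0773) = 7.92×10^-10 T.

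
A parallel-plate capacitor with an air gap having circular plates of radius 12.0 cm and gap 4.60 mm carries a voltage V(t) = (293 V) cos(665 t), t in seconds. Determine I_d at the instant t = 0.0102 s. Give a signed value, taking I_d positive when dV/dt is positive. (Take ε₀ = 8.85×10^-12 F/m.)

dV/dt = (293)(665)·−sin(6.783) = -9.338×10^4 V/s.
I_d = C dV/dt with C = ε₀A/d = (8.85×10^-12)(0.04524)/(4.60×10^-3) = 8.704×10^-11 F, so I_d = (8.704×10^-11)(-9.338×10^4) = -8.13×10^-6 A.

-8.13×10^-6 A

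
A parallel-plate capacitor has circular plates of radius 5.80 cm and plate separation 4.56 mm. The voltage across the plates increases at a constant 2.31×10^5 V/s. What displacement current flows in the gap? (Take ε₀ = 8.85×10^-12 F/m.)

4.74×10^-6 A

E = V/d so dE/dt = (dV/dt)/d = 5.066×10^7 V/(m·s), and I_d = ε₀ A dE/dt = (8.85×10^-12)(0.01057)(5.066×10^7) = 4.74×10^-6 A.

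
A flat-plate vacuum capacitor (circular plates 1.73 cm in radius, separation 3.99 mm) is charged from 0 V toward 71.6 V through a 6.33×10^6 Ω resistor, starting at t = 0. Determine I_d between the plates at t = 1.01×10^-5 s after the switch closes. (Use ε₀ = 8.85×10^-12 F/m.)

C = ε₀A/d = (8.85×10^-12)(9.402×10^-4)/(3.99×10^-3) = 2.085×10^-12 F and τ = RC = 1.320×10^-5 s. I_d in the gap equals the RC charging current.
I_d(t) = (V₀/R) e^(−t/τ) = 1.131×10^-5 · e^(−0.7652) = 5.26×10^-6 A.

5.26×10^-6 A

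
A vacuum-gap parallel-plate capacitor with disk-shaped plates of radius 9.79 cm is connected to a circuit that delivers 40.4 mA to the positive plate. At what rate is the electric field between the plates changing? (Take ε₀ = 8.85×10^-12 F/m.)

The displacement current between the plates equals the conduction current, I_d = 40.4 mA.
Inverting I_d = ε₀ A dE/dt gives dE/dt = 0.0404 / (8.85×10^-12 · 0.03011) = 1.52×10^11 V/(m·s).

1.52×10^11 V/(m·s)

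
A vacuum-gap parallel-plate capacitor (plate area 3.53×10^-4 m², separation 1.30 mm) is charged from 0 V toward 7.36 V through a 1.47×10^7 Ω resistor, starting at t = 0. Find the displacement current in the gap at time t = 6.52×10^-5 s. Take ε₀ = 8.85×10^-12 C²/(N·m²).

With C = ε₀A/d = (8.85×10^-12)(3.53×10^-4)/(1.30×10^-3) = 2.403×10^-12 F, the time constant is τ = RC = 3.532×10^-5 s, so t/τ = 1.846 and e^(−t/τ) = 0.1579.
I_d = I_cond = (V₀/R) e^(−t/τ) = (5.007×10^-7)(0.1579) = 7.91×10^-8 A.

7.91×10^-8 A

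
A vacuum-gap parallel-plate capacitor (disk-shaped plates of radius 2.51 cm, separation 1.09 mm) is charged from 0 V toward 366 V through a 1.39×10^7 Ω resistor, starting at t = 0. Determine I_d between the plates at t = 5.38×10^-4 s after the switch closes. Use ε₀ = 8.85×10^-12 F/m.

2.37×10^-6 A

With C = ε₀A/d = (8.85×10^-12)(1.979×10^-3)/(1.09×10^-3) = 1.607×10^-11 F, the time constant is τ = RC = 2.234×10^-4 s, so t/τ = 2.408 and e^(−t/τ) = 0.09000.
I_d = I_cond = (V₀/R) e^(−t/τ) = (2.633×10^-5)(0.09000) = 2.37×10^-6 A.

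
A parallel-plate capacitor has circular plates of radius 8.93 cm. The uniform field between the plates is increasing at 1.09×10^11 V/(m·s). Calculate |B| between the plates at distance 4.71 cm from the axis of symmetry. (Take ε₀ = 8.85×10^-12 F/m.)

I_d = ε₀ dΦ_E/dt = ε₀ πR² (dE/dt) = (8.85×10^-12)(0.02505)(1.09×10^11) = 0.02416 A through the full plate area.
∮B·dl = μ₀ I_d,enc with I_d,enc = I_d r²/R² = 6.721×10^-3 A; so B = μ₀ I_d,enc/(2πr) = 2.85×10^-8 T.

2.85×10^-8 T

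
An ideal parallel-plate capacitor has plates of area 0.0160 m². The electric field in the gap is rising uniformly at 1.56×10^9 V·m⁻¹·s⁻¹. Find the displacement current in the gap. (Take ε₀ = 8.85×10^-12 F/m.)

2.21×10^-4 A

With a uniform field, Φ_E = EA, so I_d = ε₀ A dE/dt = 2.21×10^-4 A.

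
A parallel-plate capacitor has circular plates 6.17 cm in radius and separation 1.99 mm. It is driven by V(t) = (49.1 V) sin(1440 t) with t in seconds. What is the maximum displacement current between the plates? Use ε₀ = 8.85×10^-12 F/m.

3.76×10^-6 A

(dE/dt)_max = V₀ω/d = 3.553×10^7 V/(m·s); ω = 1440 rad/s.
I_d,max = ε₀ A (dE/dt)_max = (8.85×10^-12)(0.01196)(3.553×10^7) = 3.76×10^-6 A.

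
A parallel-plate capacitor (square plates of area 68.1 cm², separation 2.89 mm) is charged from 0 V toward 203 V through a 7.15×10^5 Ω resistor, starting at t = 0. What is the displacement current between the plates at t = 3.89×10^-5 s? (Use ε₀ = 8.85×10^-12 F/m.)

2.09×10^-5 A

C = ε₀A/d = (8.85×10^-12)(6.81×10^-3)/(2.89×10^-3) = 2.085×10^-11 F, so τ = RC = 1.491×10^-5 s.
The conduction current is I(t) = (V₀/R) e^(−t/τ), and the displacement current between the plates equals it.
t/τ = 2.609; I_d = (203/7.15×10^5) · e^(−2.609) = (2.839×10^-4)(0.07361) = 2.09×10^-5 A.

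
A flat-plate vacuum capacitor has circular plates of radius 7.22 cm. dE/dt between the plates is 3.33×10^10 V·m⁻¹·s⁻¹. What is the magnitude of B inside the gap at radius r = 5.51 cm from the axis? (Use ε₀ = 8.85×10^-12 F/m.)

Total displacement current: I_d = ε₀(πR²)(dE/dt) = (8.85×10^-12)(0.01638)(3.33×10^10) = 4.827×10^-3 A.
For r < R the Ampère–Maxwell law gives B(2πr) = μ₀ I_d (r²/R²), so B = μ₀ I_d r/(2πR²) = (4π×10^-7)(4.827×10^-3)(0.0551)/(2π·0.0722²) = 1.02×10^-8 T.

1.02×10^-8 T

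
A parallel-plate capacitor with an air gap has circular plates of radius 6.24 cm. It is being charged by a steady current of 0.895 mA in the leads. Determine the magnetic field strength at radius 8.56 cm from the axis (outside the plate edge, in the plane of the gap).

By continuity the displacement current in the gap matches the conduction current: I_d = 8.95×10^-4 A.
With r > R the enclosed displacement current is the full I_d; B = μ₀ I_d / (2πr) = 2.09×10^-9 T.

2.09×10^-9 T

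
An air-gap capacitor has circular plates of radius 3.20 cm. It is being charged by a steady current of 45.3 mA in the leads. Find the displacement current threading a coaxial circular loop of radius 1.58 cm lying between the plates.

0.0110 A

No conduction current crosses the gap, so I_d there equals the 0.0453 A in the leads.
Through an area πr² the displacement current is I_d·(πr²/πR²) = I_d (r/R)² = 0.0110 A.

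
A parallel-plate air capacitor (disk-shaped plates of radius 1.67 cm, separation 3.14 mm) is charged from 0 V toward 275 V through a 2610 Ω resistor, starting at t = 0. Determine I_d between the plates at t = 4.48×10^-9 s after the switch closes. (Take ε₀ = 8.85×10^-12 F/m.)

C = ε₀A/d = (8.85×10^-12)(8.762×10^-4)/(3.14×10^-3) = 2.470×10^-12 F, so τ = RC = 6.447×10^-9 s.
The conduction current is I(t) = (V₀/R) e^(−t/τ), and the displacement current between the plates equals it.
t/τ = 0.6949; I_d = (275/2610) · e^(−0.6949) = (0.1054)(0.4991) = 0.0526 A.

0.0526 A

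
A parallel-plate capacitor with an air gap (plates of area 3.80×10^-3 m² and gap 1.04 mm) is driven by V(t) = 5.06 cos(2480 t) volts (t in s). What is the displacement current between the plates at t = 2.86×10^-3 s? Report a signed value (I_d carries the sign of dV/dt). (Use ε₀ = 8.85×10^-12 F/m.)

-2.94×10^-7 A

dV/dt = (5.06)(2480)·−sin(7.0928) = -9086 V/s.
I_d = C dV/dt with C = ε₀A/d = (8.85×10^-12)(3.80×10^-3)/(1.04×10^-3) = 3.234×10^-11 F, so I_d = (3.234×10^-11)(-9086) = -2.94×10^-7 A.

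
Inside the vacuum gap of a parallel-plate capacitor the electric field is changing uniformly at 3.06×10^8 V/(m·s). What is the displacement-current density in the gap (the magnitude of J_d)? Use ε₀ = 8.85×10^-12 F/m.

2.71×10^-3 A/m²

J_d = ε₀ dE/dt = (8.85×10^-12)(3.06×10^8) = 2.71×10^-3 A/m².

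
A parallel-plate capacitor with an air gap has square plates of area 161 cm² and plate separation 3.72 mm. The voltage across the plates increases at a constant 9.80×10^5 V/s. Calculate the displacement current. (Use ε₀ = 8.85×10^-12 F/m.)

C = ε₀A/d = (8.85×10^-12)(0.0161)/(3.72×10^-3) = 3.830×10^-11 F.
I_d = C dV/dt = (3.830×10^-11)(9.80×10^5) = 3.75×10^-5 A.

3.75×10^-5 A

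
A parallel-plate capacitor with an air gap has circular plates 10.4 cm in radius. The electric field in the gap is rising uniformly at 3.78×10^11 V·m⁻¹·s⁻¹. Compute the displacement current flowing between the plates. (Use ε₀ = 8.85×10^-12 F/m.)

With a uniform field, Φ_E = EA, so I_d = ε₀ A dE/dt = 0.114 A.

0.114 A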